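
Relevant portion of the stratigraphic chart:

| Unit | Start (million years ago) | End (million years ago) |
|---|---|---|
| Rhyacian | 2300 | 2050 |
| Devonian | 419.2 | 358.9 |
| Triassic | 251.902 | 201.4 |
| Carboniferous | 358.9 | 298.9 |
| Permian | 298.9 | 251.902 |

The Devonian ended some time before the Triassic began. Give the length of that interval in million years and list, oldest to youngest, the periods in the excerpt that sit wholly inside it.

106.998 million years; Carboniferous, Permian

The Devonian closes at 358.9 Ma and the Triassic opens at 251.902 Ma, so the interval is 358.9 − 251.902 = 106.998 Myr.
A period fits inside if it starts at or after 358.9 Ma and ends at or before 251.902 Ma; oldest first that gives Carboniferous, Permian.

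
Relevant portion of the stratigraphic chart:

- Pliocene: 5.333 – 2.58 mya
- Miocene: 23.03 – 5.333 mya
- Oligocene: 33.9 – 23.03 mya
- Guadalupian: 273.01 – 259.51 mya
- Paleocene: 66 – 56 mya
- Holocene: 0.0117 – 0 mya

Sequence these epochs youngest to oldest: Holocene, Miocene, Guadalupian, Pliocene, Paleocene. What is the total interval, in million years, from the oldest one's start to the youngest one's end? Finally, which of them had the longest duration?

Holocene, Pliocene, Miocene, Paleocene, Guadalupian; total span 273.01 Myr; longest is Miocene

From the excerpt: Holocene 0.0117–0; Miocene 23.03–5.333; Guadalupian 273.01–259.51; Pliocene 5.333–2.58; Paleocene 66–56 (Ma).
Larger Ma is earlier, so the oldest is Guadalupian and the youngest is Holocene; youngest to oldest: Holocene, Pliocene, Miocene, Paleocene, Guadalupian.
Oldest start 273.01 minus youngest end 0 gives 273.01 Myr overall.
Individual lengths (start − end): Guadalupian 13.5; Paleocene 10; Pliocene 2.753; Holocene 0.0117; Miocene 17.697. The largest is Miocene at 17.697 Myr.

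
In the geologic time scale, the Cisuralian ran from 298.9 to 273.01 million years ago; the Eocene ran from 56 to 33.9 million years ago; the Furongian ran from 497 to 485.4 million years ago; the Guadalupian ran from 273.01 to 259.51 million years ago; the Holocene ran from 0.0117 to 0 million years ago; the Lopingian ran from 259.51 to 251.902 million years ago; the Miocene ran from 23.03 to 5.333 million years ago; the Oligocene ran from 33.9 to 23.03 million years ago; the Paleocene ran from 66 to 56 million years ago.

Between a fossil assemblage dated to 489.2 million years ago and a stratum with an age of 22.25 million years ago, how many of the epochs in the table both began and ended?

6

489.2 Ma sits inside the Furongian (497–485.4) and 22.25 Ma inside the Miocene (23.03–5.333); neither of those is wholly between the two dates.
The listed epochs lying completely between them are Cisuralian, Guadalupian, Lopingian, Paleocene, Eocene, Oligocene — 6 in all.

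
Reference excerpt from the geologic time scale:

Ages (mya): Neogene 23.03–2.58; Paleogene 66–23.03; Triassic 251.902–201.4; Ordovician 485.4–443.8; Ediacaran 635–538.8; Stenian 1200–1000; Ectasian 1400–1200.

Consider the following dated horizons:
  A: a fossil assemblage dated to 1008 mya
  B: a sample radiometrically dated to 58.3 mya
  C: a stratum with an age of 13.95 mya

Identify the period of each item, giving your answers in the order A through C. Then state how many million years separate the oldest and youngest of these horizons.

A — Stenian; B — Paleogene; C — Neogene; span 994.05 million years

Match each age against the start–end ranges in the excerpt: A = 1008 Ma → Stenian (1200–1000); B = 58.3 Ma → Paleogene (66–23.03); C = 13.95 Ma → Neogene (23.03–2.58).
The largest age is 1008 Ma and the smallest is 13.95 Ma; their difference is 994.05 Myr.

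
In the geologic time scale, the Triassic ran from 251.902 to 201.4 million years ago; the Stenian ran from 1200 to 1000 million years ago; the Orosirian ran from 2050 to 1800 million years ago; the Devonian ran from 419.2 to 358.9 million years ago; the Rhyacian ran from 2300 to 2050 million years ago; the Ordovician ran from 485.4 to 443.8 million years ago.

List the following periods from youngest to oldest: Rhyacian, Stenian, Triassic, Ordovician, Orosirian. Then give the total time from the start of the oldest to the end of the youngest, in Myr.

Triassic, Ordovician, Stenian, Orosirian, Rhyacian; total span 2098.6 Myr

From the excerpt: Rhyacian 2300–2050; Stenian 1200–1000; Triassic 251.902–201.4; Ordovician 485.4–443.8; Orosirian 2050–1800 (Ma).
Larger Ma is earlier, so the oldest is Rhyacian and the youngest is Triassic; youngest to oldest: Triassic, Ordovician, Stenian, Orosirian, Rhyacian.
Oldest start 2300 minus youngest end 201.4 gives 2098.6 Myr overall.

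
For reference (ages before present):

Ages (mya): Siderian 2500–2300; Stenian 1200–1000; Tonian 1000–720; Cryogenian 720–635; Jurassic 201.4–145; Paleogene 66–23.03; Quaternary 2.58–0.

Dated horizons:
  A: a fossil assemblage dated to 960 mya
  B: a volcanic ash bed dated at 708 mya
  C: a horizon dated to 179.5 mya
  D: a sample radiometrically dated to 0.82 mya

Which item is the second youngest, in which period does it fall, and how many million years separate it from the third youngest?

Smaller Ma means younger, so youngest first: D 0.82 < C 179.5 < B 708 < A 960.
Counting 2 along gives C (179.5 Ma); the excerpt puts that inside the Jurassic, 201.4–145 Ma.
Next in line is B (708 Ma), and 708 − 179.5 = 528.5 Myr.

C, in the Jurassic; 528.5 million years to B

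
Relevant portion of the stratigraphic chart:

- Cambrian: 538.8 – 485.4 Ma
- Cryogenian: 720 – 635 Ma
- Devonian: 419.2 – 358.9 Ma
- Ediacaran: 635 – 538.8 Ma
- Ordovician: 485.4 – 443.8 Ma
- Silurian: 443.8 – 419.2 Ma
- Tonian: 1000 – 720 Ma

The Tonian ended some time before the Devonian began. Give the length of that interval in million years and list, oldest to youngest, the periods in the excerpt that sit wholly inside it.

The Tonian closes at 720 Ma and the Devonian opens at 419.2 Ma, so the interval is 720 − 419.2 = 300.8 Myr.
A period fits inside if it starts at or after 720 Ma and ends at or before 419.2 Ma; oldest first that gives Cryogenian, Ediacaran, Cambrian, Ordovician, Silurian.

300.8 million years; Cryogenian, Ediacaran, Cambrian, Ordovician, Silurian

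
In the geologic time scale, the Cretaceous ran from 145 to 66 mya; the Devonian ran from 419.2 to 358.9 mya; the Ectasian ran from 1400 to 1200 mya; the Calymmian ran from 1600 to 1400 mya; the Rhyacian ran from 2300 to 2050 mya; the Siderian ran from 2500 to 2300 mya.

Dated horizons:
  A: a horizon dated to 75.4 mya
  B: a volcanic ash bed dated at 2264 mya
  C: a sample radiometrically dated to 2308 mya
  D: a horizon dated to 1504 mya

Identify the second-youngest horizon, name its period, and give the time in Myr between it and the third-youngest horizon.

Sorted youngest-first by Ma: A (75.4), D (1504), B (2264), C (2308).
The second youngest is D at 1504 Ma, which lies in 1600–1400 Ma: the Calymmian.
The third youngest is B at 2264 Ma; separation = |1504 − 2264| = 760 Myr.

D, in the Calymmian; 760 million years to B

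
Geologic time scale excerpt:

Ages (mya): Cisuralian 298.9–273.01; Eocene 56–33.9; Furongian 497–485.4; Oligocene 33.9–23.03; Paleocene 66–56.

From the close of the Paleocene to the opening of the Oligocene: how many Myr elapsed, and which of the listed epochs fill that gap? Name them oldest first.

The Paleocene closes at 56 Ma and the Oligocene opens at 33.9 Ma, so the interval is 56 − 33.9 = 22.1 Myr.
An epoch fits inside if it starts at or after 56 Ma and ends at or before 33.9 Ma; oldest first that gives Eocene.

22.1 million years; Eocene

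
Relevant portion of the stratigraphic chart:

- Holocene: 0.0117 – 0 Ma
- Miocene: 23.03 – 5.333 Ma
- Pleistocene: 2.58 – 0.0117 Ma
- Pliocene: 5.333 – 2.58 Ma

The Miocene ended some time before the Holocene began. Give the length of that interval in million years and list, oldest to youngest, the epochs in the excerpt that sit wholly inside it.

The Miocene closes at 5.333 Ma and the Holocene opens at 0.0117 Ma, so the interval is 5.333 − 0.0117 = 5.3213 Myr.
An epoch fits inside if it starts at or after 5.333 Ma and ends at or before 0.0117 Ma; oldest first that gives Pliocene, Pleistocene.

5.3213 million years; Pliocene, Pleistocene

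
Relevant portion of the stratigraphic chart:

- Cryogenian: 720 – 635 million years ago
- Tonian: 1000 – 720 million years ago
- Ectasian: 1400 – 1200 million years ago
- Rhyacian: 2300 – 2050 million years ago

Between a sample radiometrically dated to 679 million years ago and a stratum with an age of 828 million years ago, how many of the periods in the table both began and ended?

The older date is 828 Ma and the younger is 679 Ma.
No period both begins after 828 Ma and ends before 679 Ma, so the count is 0.

0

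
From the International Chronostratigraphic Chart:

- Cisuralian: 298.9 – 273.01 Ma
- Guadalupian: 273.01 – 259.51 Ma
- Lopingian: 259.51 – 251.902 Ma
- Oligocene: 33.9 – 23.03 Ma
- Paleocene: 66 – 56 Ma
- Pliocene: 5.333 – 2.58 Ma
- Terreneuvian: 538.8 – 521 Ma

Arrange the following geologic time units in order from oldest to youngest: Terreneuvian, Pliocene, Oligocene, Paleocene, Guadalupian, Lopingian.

The oldest of these is Terreneuvian (starts 538.8 Ma) and the youngest is Pliocene (ends 2.58 Ma).
In between, by decreasing start age: Guadalupian (273.01), Lopingian (259.51), Paleocene (66), Oligocene (33.9).

Terreneuvian, Guadalupian, Lopingian, Paleocene, Oligocene, Pliocene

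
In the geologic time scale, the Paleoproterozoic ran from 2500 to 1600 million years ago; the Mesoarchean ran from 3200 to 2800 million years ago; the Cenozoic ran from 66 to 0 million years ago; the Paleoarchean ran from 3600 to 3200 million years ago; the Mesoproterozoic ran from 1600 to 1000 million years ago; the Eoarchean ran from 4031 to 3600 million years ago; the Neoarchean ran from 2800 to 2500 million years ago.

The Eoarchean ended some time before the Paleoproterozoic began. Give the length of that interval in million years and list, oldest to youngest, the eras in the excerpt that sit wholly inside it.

The Eoarchean closes at 3600 Ma and the Paleoproterozoic opens at 2500 Ma, so the interval is 3600 − 2500 = 1100 Myr.
An era fits inside if it starts at or after 3600 Ma and ends at or before 2500 Ma; oldest first that gives Paleoarchean, Mesoarchean, Neoarchean.

1100 million years; Paleoarchean, Mesoarchean, Neoarchean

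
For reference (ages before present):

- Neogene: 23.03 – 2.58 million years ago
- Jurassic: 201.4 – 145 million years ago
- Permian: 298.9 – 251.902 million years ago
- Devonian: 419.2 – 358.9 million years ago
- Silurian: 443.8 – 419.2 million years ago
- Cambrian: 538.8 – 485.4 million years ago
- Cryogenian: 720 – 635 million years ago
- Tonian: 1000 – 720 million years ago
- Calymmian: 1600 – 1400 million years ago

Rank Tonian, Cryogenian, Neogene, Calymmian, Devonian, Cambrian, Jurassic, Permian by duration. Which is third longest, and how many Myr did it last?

Cryogenian, 85 million years

Start − end for each: Tonian 1000 − 720 = 280; Cryogenian 720 − 635 = 85; Neogene 23.03 − 2.58 = 20.45; Calymmian 1600 − 1400 = 200; Devonian 419.2 − 358.9 = 60.3; Cambrian 538.8 − 485.4 = 53.4; Jurassic 201.4 − 145 = 56.4; Permian 298.9 − 251.902 = 46.998.
Ranking these from longest: Tonian > Calymmian > Cryogenian > Devonian > Jurassic > Cambrian > Permian > Neogene.
Position 3 in that ranking is Cryogenian, which lasted 85 Myr.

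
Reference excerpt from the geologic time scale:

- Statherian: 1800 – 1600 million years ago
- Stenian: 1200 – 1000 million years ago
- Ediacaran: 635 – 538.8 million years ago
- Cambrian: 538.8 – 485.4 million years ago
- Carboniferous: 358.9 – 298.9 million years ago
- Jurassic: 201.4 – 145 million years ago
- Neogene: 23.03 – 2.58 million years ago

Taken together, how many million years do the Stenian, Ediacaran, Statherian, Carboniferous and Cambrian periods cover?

609.6 million years

Duration is start − end for each: (1200 − 1000) + (635 − 538.8) + (1800 − 1600) + (358.9 − 298.9) + (538.8 − 485.4).
That is 200 + 96.2 + 200 + 60 + 53.4, which totals 609.6 million years.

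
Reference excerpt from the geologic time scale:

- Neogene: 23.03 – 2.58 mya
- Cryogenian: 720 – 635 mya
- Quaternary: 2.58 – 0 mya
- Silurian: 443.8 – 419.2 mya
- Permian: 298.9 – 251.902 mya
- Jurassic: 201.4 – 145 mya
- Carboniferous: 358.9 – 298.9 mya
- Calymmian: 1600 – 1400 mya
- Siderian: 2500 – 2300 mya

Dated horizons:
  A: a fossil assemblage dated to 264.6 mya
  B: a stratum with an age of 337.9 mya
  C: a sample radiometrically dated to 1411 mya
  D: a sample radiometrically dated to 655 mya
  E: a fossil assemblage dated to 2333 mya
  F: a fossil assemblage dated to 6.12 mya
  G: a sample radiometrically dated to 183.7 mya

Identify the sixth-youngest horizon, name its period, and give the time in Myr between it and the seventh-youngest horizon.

Smaller Ma means younger, so youngest first: F 6.12 < G 183.7 < A 264.6 < B 337.9 < D 655 < C 1411 < E 2333.
Counting 6 along gives C (1411 Ma); the excerpt puts that inside the Calymmian, 1600–1400 Ma.
Next in line is E (2333 Ma), and 2333 − 1411 = 922 Myr.

C, in the Calymmian; 922 million years to E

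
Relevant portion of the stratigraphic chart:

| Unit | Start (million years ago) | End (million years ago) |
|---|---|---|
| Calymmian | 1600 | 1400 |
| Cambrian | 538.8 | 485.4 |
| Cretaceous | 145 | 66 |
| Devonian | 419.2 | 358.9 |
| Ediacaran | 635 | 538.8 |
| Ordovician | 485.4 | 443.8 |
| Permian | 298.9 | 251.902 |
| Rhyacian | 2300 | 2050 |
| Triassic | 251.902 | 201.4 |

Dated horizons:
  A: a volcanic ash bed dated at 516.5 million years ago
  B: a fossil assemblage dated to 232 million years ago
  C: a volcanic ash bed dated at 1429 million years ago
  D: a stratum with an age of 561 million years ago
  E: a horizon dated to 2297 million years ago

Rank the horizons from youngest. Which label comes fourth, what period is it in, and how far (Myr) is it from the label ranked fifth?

C, in the Calymmian; 868 million years to E

Sorted youngest-first by Ma: B (232), A (516.5), D (561), C (1429), E (2297).
The fourth youngest is C at 1429 Ma, which lies in 1600–1400 Ma: the Calymmian.
The fifth youngest is E at 2297 Ma; separation = |1429 − 2297| = 868 Myr.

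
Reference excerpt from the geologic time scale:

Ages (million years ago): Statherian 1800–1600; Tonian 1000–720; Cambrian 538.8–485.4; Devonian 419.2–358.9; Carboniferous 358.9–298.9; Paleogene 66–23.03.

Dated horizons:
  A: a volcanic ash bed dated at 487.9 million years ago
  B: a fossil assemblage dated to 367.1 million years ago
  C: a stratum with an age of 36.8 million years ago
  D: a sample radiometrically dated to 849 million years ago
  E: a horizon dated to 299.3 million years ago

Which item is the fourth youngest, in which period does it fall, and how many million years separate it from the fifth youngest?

A, in the Cambrian; 361.1 million years to D

Sorted youngest-first by Ma: C (36.8), E (299.3), B (367.1), A (487.9), D (849).
The fourth youngest is A at 487.9 Ma, which lies in 538.8–485.4 Ma: the Cambrian.
The fifth youngest is D at 849 Ma; separation = |487.9 − 849| = 361.1 Myr.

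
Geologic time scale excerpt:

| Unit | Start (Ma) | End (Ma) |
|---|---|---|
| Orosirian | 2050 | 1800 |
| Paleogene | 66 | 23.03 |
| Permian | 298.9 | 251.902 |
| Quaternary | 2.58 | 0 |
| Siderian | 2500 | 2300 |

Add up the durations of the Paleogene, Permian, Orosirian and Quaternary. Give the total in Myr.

Each duration: Paleogene = 42.97; Permian = 46.998; Orosirian = 250; Quaternary = 2.58.
Sum: 42.97 + 46.998 + 250 + 2.58 = 342.548 Myr.

342.548 million years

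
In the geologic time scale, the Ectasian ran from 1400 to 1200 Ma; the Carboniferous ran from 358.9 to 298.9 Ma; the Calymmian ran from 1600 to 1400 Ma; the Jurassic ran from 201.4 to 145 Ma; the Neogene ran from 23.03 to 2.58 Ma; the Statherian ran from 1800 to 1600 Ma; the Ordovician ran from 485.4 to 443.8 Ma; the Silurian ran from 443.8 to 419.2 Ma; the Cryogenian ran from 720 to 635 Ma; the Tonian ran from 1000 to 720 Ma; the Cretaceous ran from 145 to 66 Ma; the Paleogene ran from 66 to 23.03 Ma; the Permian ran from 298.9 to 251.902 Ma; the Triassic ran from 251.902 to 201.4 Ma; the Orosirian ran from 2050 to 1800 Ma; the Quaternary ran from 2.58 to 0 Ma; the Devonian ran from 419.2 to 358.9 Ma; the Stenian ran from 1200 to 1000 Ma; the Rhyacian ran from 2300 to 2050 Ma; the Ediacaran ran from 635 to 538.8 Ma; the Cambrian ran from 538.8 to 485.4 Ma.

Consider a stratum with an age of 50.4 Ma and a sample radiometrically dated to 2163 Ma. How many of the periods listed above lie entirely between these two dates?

2163 Ma sits inside the Rhyacian (2300–2050) and 50.4 Ma inside the Paleogene (66–23.03); neither of those is wholly between the two dates.
The listed periods lying completely between them are Orosirian, Statherian, Calymmian, Ectasian, Stenian, Tonian, Cryogenian, Ediacaran, Cambrian, Ordovician, Silurian, Devonian, Carboniferous, Permian, Triassic, Jurassic, Cretaceous — 17 in all.

17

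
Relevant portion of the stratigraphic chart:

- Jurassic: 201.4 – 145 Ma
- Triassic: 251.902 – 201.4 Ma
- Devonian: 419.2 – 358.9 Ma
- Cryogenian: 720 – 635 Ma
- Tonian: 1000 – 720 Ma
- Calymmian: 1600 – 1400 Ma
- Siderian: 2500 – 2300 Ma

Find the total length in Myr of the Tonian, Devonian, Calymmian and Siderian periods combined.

740.3 million years

Each duration: Tonian = 280; Devonian = 60.3; Calymmian = 200; Siderian = 200.
Sum: 280 + 60.3 + 200 + 200 = 740.3 Myr.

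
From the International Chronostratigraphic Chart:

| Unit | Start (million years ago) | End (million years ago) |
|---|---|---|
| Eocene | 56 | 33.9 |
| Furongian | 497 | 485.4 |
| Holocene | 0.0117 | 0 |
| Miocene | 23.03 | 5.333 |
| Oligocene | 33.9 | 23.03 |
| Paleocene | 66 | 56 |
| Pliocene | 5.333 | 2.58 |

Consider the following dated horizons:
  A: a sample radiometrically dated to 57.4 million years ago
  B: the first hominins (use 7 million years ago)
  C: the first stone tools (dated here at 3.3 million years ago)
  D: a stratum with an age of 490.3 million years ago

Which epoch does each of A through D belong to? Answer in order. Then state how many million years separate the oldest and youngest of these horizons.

Match each age against the start–end ranges in the excerpt: A = 57.4 Ma → Paleocene (66–56); B = 7 Ma → Miocene (23.03–5.333); C = 3.3 Ma → Pliocene (5.333–2.58); D = 490.3 Ma → Furongian (497–485.4).
The largest age is 490.3 Ma and the smallest is 3.3 Ma; their difference is 487 Myr.

A — Paleocene; B — Miocene; C — Pliocene; D — Furongian; span 487 million years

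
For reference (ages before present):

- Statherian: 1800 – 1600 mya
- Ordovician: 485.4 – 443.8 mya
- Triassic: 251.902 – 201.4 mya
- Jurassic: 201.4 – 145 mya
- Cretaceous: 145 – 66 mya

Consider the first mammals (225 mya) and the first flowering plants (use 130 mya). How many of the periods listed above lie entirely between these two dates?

The older date is 225 Ma and the younger is 130 Ma.
Periods with start < 225 and end > 130 Ma: Jurassic (201.4–145).
That is 1 complete period.

1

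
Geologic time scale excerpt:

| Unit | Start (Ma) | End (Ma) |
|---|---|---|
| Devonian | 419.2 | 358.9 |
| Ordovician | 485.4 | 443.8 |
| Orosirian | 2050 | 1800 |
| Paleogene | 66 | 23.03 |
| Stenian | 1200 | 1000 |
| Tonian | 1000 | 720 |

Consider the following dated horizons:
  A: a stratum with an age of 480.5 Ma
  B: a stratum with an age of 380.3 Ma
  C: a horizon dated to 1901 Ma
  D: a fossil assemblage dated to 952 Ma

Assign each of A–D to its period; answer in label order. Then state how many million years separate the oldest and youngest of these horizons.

A — Ordovician; B — Devonian; C — Orosirian; D — Tonian; span 1520.7 million years

Match each age against the start–end ranges in the excerpt: A = 480.5 Ma → Ordovician (485.4–443.8); B = 380.3 Ma → Devonian (419.2–358.9); C = 1901 Ma → Orosirian (2050–1800); D = 952 Ma → Tonian (1000–720).
The largest age is 1901 Ma and the smallest is 380.3 Ma; their difference is 1520.7 Myr.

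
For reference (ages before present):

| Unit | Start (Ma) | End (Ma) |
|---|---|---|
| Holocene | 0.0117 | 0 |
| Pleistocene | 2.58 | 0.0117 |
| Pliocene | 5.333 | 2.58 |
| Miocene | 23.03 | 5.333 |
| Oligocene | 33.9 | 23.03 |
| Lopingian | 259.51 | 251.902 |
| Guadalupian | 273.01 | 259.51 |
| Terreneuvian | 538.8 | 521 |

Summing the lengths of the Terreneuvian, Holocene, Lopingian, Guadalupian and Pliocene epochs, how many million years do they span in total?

Duration is start − end for each: (538.8 − 521) + (0.0117 − 0) + (259.51 − 251.902) + (273.01 − 259.51) + (5.333 − 2.58).
That is 17.8 + 0.0117 + 7.608 + 13.5 + 2.753, which totals 41.6727 million years.

41.6727 million years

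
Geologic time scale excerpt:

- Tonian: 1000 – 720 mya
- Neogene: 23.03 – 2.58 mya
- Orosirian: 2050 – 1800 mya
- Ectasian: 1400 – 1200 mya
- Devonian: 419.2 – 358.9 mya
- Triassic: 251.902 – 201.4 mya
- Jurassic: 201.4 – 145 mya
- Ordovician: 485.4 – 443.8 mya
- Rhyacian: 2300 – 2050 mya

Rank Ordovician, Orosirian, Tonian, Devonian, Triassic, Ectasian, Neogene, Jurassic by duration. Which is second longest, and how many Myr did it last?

Durations: Ordovician 41.6; Orosirian 250; Tonian 280; Devonian 60.3; Triassic 50.502; Ectasian 200; Neogene 20.45; Jurassic 56.4 Myr.
Sorted longest-first: Tonian (280), Orosirian (250), Ectasian (200), Devonian (60.3), Jurassic (56.4), Triassic (50.502), Ordovician (41.6), Neogene (20.45).
The second longest is Orosirian at 250 Myr.

Orosirian, 250 million years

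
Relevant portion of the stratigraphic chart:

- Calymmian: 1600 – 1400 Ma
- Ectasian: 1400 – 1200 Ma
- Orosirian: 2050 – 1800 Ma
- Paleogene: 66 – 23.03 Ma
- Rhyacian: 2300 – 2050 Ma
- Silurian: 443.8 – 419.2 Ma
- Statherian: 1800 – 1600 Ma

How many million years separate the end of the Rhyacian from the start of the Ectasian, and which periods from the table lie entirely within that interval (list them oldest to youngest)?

The Rhyacian closes at 2050 Ma and the Ectasian opens at 1400 Ma, so the interval is 2050 − 1400 = 650 Myr.
A period fits inside if it starts at or after 2050 Ma and ends at or before 1400 Ma; oldest first that gives Orosirian, Statherian, Calymmian.

650 million years; Orosirian, Statherian, Calymmian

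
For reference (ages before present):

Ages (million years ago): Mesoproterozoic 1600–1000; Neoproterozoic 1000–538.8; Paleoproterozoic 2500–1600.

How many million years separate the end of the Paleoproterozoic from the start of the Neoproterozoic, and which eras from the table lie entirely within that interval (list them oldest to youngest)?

600 million years; Mesoproterozoic

The Paleoproterozoic closes at 1600 Ma and the Neoproterozoic opens at 1000 Ma, so the interval is 1600 − 1000 = 600 Myr.
An era fits inside if it starts at or after 1600 Ma and ends at or before 1000 Ma; oldest first that gives Mesoproterozoic.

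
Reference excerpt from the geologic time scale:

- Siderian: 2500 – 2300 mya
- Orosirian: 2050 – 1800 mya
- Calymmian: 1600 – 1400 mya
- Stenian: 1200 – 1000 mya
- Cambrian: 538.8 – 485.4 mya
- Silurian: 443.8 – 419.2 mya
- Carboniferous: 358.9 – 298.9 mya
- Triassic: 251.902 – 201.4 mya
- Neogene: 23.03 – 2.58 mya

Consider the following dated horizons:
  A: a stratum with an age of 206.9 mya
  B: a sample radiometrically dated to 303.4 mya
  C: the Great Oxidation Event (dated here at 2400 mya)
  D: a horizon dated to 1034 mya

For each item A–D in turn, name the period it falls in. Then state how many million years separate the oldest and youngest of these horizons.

A — Triassic; B — Carboniferous; C — Siderian; D — Stenian; span 2193.1 million years

Match each age against the start–end ranges in the excerpt: A = 206.9 Ma → Triassic (251.902–201.4); B = 303.4 Ma → Carboniferous (358.9–298.9); C = 2400 Ma → Siderian (2500–2300); D = 1034 Ma → Stenian (1200–1000).
The largest age is 2400 Ma and the smallest is 206.9 Ma; their difference is 2193.1 Myr.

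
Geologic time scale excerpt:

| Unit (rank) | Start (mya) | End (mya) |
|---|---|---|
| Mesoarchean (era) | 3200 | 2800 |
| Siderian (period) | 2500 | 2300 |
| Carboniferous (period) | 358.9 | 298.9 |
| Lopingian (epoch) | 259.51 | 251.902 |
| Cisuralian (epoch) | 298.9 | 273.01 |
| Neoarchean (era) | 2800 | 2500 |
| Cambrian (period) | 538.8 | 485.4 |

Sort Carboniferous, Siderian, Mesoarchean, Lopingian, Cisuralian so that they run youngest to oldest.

Sorting by start age (ascending Ma, since larger Ma = older): Lopingian start 259.51, Cisuralian start 298.9, Carboniferous start 358.9, Siderian start 2500, Mesoarchean start 3200.

Lopingian, Cisuralian, Carboniferous, Siderian, Mesoarchean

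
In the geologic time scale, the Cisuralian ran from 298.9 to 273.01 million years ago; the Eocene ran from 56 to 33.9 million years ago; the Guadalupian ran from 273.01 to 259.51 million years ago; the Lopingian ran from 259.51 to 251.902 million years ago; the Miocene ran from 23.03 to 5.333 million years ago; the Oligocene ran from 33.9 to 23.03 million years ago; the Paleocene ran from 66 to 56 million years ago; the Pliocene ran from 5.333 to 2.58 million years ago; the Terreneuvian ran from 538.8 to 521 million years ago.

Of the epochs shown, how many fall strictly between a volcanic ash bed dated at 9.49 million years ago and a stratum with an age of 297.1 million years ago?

297.1 Ma sits inside the Cisuralian (298.9–273.01) and 9.49 Ma inside the Miocene (23.03–5.333); neither of those is wholly between the two dates.
The listed epochs lying completely between them are Guadalupian, Lopingian, Paleocene, Eocene, Oligocene — 5 in all.

5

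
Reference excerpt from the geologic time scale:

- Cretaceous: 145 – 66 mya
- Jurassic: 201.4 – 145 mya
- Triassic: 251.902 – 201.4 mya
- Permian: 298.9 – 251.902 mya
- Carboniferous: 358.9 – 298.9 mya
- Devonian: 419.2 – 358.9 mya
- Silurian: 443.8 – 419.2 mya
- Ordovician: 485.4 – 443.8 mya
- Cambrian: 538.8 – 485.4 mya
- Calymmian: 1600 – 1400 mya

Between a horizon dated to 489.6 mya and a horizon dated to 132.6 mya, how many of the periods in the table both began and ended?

7

The older date is 489.6 Ma and the younger is 132.6 Ma.
Periods with start < 489.6 and end > 132.6 Ma: Ordovician (485.4–443.8), Silurian (443.8–419.2), Devonian (419.2–358.9), Carboniferous (358.9–298.9), Permian (298.9–251.902), Triassic (251.902–201.4), Jurassic (201.4–145).
That is 7 complete periods.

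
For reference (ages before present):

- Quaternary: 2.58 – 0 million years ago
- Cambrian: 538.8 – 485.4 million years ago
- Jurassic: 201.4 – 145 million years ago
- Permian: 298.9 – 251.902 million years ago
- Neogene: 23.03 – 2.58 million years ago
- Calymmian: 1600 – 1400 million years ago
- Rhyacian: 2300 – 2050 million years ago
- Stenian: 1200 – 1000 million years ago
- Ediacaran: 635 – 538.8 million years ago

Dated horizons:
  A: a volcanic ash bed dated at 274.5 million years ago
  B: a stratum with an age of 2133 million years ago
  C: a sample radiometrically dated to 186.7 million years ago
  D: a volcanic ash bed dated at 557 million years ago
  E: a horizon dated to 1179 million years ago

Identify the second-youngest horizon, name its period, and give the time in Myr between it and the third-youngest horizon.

Sorted youngest-first by Ma: C (186.7), A (274.5), D (557), E (1179), B (2133).
The second youngest is A at 274.5 Ma, which lies in 298.9–251.902 Ma: the Permian.
The third youngest is D at 557 Ma; separation = |274.5 − 557| = 282.5 Myr.

A, in the Permian; 282.5 million years to D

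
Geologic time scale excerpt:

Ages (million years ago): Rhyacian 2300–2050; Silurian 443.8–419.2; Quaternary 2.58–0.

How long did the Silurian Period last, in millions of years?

443.8 − 419.2 = 24.6 million years.

24.6 million years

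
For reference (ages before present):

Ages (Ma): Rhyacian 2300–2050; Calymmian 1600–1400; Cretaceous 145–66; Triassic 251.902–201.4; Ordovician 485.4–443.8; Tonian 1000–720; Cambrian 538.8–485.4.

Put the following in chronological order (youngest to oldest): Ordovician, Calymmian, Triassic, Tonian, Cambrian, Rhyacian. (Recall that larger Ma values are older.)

Sorting by start age (ascending Ma, since larger Ma = older): Triassic began 251.902, Ordovician began 485.4, Cambrian began 538.8, Tonian began 1000, Calymmian began 1600, Rhyacian began 2300.

Triassic, Ordovician, Cambrian, Tonian, Calymmian, Rhyacian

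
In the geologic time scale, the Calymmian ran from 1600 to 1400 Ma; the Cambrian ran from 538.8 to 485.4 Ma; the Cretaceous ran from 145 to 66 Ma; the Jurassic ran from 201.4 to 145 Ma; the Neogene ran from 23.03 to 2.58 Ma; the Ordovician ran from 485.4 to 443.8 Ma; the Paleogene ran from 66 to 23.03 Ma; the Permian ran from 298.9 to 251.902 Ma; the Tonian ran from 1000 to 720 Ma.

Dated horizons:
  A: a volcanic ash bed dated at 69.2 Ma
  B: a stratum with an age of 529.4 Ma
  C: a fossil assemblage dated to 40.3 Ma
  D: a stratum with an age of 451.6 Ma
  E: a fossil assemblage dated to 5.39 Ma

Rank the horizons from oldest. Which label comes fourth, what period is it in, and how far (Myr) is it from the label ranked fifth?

Sorted oldest-first by Ma: B (529.4), D (451.6), A (69.2), C (40.3), E (5.39).
The fourth oldest is C at 40.3 Ma, which lies in 66–23.03 Ma: the Paleogene.
The fifth oldest is E at 5.39 Ma; separation = |40.3 − 5.39| = 34.91 Myr.

C, in the Paleogene; 34.91 million years to E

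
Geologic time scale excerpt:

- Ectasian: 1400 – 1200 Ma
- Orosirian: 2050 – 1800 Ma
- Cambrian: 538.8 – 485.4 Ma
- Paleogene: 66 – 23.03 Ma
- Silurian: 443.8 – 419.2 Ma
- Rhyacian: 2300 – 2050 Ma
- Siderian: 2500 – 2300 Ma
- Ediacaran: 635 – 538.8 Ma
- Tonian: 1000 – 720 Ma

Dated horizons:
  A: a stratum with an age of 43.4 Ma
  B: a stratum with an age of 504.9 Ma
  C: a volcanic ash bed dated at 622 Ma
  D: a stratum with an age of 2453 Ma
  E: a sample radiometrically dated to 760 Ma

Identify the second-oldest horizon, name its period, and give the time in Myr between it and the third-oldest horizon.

Sorted oldest-first by Ma: D (2453), E (760), C (622), B (504.9), A (43.4).
The second oldest is E at 760 Ma, which lies in 1000–720 Ma: the Tonian.
The third oldest is C at 622 Ma; separation = |760 − 622| = 138 Myr.

E, in the Tonian; 138 million years to C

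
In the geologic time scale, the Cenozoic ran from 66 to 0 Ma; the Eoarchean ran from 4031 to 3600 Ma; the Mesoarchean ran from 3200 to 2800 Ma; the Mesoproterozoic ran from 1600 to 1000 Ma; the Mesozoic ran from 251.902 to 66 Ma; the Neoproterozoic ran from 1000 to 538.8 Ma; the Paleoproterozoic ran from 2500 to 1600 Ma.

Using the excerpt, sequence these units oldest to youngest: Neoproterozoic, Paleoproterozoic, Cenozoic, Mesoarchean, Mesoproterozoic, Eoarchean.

Eoarchean, Mesoarchean, Paleoproterozoic, Mesoproterozoic, Neoproterozoic, Cenozoic

Sorting by start age (descending Ma, since larger Ma = older): Eoarchean start 4031, Mesoarchean start 3200, Paleoproterozoic start 2500, Mesoproterozoic start 1600, Neoproterozoic start 1000, Cenozoic start 66.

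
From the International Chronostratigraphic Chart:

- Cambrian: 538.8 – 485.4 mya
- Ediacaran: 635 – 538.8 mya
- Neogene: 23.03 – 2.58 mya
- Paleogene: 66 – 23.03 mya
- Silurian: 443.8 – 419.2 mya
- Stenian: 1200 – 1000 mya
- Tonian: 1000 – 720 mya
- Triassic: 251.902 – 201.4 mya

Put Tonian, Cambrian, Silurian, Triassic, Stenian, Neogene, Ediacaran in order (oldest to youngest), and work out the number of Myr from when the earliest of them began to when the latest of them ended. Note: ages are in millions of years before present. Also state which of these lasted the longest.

Stenian → Tonian → Ediacaran → Cambrian → Silurian → Triassic → Neogene; total span 1197.42 Myr; longest is Tonian

Start ages (Ma): Stenian 1200, Tonian 1000, Ediacaran 635, Cambrian 538.8, Silurian 443.8, Triassic 251.902, Neogene 23.03.
Ordered oldest to youngest: Stenian, Tonian, Ediacaran, Cambrian, Silurian, Triassic, Neogene.
Span = 1200 − 2.58 = 1197.42 Myr.
Durations: Neogene 20.45, Stenian 200, Ediacaran 96.2, Triassic 50.502, Silurian 24.6, Tonian 280, Cambrian 53.4 → longest is Tonian (280 Myr).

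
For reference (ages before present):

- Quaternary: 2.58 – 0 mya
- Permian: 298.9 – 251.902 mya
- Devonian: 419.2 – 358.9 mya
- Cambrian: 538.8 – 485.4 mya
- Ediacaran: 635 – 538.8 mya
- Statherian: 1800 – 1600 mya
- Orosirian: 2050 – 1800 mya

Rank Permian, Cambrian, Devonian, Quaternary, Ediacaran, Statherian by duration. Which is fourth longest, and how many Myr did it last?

Cambrian, 53.4 million years

Start − end for each: Permian 298.9 − 251.902 = 46.998; Cambrian 538.8 − 485.4 = 53.4; Devonian 419.2 − 358.9 = 60.3; Quaternary 2.58 − 0 = 2.58; Ediacaran 635 − 538.8 = 96.2; Statherian 1800 − 1600 = 200.
Ranking these from longest: Statherian > Ediacaran > Devonian > Cambrian > Permian > Quaternary.
Position 4 in that ranking is Cambrian, which lasted 53.4 Myr.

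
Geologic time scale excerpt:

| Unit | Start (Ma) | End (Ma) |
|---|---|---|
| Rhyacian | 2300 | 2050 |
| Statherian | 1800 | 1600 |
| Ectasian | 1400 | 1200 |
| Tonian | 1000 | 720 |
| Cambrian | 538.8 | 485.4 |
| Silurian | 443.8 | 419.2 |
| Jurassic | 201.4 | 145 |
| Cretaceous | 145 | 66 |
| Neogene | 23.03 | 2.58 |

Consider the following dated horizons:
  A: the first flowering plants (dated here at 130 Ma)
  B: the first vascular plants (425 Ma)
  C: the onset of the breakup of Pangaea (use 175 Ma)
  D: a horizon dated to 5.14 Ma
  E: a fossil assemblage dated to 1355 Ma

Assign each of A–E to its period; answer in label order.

A: 130 Ma lies in 145–66 Ma, so Cretaceous.
B: 425 Ma lies in 443.8–419.2 Ma, so Silurian.
C: 175 Ma lies in 201.4–145 Ma, so Jurassic.
D: 5.14 Ma lies in 23.03–2.58 Ma, so Neogene.
E: 1355 Ma lies in 1400–1200 Ma, so Ectasian.

A — Cretaceous; B — Silurian; C — Jurassic; D — Neogene; E — Ectasian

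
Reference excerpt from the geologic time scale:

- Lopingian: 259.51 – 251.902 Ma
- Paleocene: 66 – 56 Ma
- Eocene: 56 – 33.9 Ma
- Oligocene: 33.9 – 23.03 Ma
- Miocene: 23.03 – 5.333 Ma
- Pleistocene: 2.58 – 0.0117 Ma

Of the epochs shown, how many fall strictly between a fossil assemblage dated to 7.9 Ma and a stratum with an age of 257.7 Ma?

3

257.7 Ma sits inside the Lopingian (259.51–251.902) and 7.9 Ma inside the Miocene (23.03–5.333); neither of those is wholly between the two dates.
The listed epochs lying completely between them are Paleocene, Eocene, Oligocene — 3 in all.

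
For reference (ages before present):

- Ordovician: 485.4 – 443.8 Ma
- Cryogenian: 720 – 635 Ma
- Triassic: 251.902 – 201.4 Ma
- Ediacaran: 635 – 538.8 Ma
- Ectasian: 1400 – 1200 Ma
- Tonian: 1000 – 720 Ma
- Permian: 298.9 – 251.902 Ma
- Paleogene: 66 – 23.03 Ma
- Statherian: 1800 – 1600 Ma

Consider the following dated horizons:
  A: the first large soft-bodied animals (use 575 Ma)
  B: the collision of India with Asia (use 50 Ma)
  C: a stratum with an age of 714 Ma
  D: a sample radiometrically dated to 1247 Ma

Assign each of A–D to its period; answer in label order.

A — Ediacaran; B — Paleogene; C — Cryogenian; D — Ectasian

Match each age against the start–end ranges in the excerpt: A = 575 Ma → Ediacaran (635–538.8); B = 50 Ma → Paleogene (66–23.03); C = 714 Ma → Cryogenian (720–635); D = 1247 Ma → Ectasian (1400–1200).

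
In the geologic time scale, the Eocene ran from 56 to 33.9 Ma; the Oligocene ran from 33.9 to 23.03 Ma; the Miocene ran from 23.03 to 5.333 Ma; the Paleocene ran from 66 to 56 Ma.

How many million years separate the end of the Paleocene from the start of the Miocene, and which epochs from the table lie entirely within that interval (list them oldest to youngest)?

End of Paleocene = 56 Ma; start of Miocene = 23.03 Ma.
Gap = 56 − 23.03 = 32.97 Myr.
Epochs wholly inside 56–23.03 Ma: Eocene (56–33.9), Oligocene (33.9–23.03).

32.97 million years; Eocene, Oligocene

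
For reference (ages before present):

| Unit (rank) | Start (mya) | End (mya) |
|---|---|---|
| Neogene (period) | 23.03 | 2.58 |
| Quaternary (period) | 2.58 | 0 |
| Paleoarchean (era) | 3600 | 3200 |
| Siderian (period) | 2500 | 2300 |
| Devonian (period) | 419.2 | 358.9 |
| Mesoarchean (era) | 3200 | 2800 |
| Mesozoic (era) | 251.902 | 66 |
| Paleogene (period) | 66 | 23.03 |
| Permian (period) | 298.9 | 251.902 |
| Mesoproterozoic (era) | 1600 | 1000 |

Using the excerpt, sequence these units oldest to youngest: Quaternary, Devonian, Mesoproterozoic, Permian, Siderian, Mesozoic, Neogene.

Sorting by start age (descending Ma, since larger Ma = older): Siderian began 2500, Mesoproterozoic began 1600, Devonian began 419.2, Permian began 298.9, Mesozoic began 251.902, Neogene began 23.03, Quaternary began 2.58.

Siderian, Mesoproterozoic, Devonian, Permian, Mesozoic, Neogene, Quaternary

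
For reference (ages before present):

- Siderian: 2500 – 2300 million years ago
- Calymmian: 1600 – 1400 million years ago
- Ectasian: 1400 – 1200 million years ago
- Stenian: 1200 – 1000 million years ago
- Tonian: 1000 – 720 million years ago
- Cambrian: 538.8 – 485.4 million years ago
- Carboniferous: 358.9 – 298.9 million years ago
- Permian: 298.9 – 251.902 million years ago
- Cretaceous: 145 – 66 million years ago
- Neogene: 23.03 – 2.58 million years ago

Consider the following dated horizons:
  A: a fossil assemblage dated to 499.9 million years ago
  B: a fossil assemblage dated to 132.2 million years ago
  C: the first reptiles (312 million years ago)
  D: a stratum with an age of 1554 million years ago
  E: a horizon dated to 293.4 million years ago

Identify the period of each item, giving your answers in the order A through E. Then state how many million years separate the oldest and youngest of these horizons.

A — Cambrian; B — Cretaceous; C — Carboniferous; D — Calymmian; E — Permian; span 1421.8 million years

A: 499.9 Ma lies in 538.8–485.4 Ma, so Cambrian.
B: 132.2 Ma lies in 145–66 Ma, so Cretaceous.
C: 312 Ma lies in 358.9–298.9 Ma, so Carboniferous.
D: 1554 Ma lies in 1600–1400 Ma, so Calymmian.
E: 293.4 Ma lies in 298.9–251.902 Ma, so Permian.
Oldest = 1554 Ma, youngest = 132.2 Ma → span 1421.8 Myr.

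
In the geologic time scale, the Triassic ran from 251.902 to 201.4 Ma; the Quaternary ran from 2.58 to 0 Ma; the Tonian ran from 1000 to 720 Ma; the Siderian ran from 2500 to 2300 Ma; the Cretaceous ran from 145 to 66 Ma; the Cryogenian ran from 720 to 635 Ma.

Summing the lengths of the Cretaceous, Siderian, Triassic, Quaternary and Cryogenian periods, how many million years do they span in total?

417.082 million years

Each duration: Cretaceous = 79; Siderian = 200; Triassic = 50.502; Quaternary = 2.58; Cryogenian = 85.
Sum: 79 + 200 + 50.502 + 2.58 + 85 = 417.082 Myr.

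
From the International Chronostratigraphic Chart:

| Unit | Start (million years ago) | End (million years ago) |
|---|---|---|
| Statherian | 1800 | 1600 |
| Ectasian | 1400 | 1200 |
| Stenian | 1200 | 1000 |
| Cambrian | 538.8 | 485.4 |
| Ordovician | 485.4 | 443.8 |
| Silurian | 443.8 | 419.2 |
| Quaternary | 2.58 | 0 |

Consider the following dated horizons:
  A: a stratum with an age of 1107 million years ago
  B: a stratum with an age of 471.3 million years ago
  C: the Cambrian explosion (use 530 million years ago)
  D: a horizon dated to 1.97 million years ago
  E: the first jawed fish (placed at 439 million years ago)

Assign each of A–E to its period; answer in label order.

A — Stenian; B — Ordovician; C — Cambrian; D — Quaternary; E — Silurian

A: 1107 Ma lies in 1200–1000 Ma, so Stenian.
B: 471.3 Ma lies in 485.4–443.8 Ma, so Ordovician.
C: 530 Ma lies in 538.8–485.4 Ma, so Cambrian.
D: 1.97 Ma lies in 2.58–0 Ma, so Quaternary.
E: 439 Ma lies in 443.8–419.2 Ma, so Silurian.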